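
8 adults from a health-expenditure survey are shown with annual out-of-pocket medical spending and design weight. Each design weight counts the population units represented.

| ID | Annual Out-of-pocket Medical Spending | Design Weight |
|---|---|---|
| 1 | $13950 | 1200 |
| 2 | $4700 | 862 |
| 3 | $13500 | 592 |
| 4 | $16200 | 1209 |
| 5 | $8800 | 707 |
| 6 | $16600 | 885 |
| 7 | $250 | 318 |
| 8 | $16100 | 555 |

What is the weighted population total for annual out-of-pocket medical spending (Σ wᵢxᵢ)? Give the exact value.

78296800

Weighted total = 13950×1200 + 4700×862 + 13500×592 + 16200×1209 + 8800×707 + 16600×885 + 250×318 + 16100×555
  = 16740000 + 4051400 + 7992000 + 19585800 + 6221600 + 14691000 + 79500 + 8935500 = 78296800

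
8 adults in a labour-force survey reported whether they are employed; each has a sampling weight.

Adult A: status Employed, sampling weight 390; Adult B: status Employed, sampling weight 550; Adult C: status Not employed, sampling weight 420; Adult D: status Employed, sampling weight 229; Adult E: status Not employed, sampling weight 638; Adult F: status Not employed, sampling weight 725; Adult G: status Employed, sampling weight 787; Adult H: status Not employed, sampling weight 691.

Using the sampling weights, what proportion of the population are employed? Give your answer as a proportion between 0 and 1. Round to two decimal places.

Sum of weights for 'Employed' = 390 + 550 + 229 + 787 = 1956
Total weight = 390 + 550 + 420 + 229 + 638 + 725 + 787 + 691 = 4430
Weighted proportion = 1956 / 4430 = 0.44153499

0.44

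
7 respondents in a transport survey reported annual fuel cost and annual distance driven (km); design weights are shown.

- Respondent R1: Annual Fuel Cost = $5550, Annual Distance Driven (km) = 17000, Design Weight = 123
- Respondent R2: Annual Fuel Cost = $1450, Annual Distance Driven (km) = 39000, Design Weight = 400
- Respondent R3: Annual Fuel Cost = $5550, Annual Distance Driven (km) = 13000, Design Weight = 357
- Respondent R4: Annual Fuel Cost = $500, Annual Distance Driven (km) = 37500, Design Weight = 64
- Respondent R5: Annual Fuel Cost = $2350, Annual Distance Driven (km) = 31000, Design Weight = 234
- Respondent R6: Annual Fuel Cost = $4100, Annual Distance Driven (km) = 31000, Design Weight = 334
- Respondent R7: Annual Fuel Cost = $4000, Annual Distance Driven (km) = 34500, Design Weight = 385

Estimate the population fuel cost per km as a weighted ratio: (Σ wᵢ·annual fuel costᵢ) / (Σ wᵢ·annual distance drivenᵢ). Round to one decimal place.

0.1

Σ wᵢ·y = 6735300
Σ wᵢ·x = 17000×123 + 39000×400 + 13000×357 + 37500×64 + 31000×234 + 31000×334 + 34500×385
  = 55622500
Ratio = 6735300 / 55622500 = 0.12108949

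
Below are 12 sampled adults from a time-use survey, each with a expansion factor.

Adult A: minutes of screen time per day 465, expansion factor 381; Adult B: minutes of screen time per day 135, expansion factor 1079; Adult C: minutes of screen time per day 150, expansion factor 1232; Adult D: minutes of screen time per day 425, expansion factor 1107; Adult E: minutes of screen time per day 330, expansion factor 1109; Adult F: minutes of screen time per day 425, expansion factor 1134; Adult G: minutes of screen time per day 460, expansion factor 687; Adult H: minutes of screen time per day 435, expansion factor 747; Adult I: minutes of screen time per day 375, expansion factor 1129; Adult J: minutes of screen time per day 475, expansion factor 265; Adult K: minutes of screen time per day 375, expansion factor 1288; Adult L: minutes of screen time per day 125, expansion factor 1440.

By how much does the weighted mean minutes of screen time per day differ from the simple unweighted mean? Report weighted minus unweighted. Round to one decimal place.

-30.7

Unweighted sum = 465 + 135 + 150 + 425 + 330 + 425 + 460 + 435 + 375 + 475 + 375 + 125 = 4175
Unweighted mean = 4175 / 12 = 347.91667
Weighted sum = 3679240
Sum of weights = 381 + 1079 + 1232 + 1107 + 1109 + 1134 + 687 + 747 + 1129 + 265 + 1288 + 1440 = 11598
Weighted mean = 3679240 / 11598 = 317.23056
Difference (weighted minus unweighted) = -30.68611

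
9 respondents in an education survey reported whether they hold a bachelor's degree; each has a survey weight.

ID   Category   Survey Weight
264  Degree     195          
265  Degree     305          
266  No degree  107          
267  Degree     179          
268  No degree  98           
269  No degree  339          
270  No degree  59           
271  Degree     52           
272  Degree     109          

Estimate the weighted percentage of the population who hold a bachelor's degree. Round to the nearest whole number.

Sum of weights for 'Degree' = 195 + 305 + 179 + 52 + 109 = 840
Total weight = 195 + 305 + 107 + 179 + 98 + 339 + 59 + 52 + 109 = 1443
Weighted proportion = 840 / 1443 = 0.58212058 → 58.212058%

58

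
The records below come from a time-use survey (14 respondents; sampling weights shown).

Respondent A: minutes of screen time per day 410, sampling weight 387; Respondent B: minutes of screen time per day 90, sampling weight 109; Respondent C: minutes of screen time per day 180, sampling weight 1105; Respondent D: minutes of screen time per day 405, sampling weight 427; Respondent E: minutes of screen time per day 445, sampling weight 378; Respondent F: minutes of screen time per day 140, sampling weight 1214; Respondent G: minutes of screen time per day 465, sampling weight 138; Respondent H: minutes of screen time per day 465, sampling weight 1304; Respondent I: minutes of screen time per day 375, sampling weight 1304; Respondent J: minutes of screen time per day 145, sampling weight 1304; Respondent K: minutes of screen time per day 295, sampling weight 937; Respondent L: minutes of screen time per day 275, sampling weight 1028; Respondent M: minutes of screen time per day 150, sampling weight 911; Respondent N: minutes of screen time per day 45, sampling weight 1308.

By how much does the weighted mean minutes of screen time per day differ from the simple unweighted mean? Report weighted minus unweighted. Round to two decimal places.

-25.96

Unweighted sum = 3885
Unweighted mean = 3885 / 14 = 277.5
Weighted sum = 2981720
Sum of weights = 11854
Weighted mean = 2981720 / 11854 = 251.53703
Difference (weighted minus unweighted) = -25.962966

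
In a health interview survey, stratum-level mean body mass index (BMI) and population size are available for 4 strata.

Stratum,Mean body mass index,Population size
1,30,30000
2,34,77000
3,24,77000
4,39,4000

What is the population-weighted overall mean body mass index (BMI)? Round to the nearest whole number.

29

Σ Nₕ·x̄ₕ = 30×30000 + 34×77000 + 24×77000 + 39×4000
  = 900000 + 2618000 + 1848000 + 156000 = 5522000
Σ Nₕ = 30000 + 77000 + 77000 + 4000 = 188000
Overall mean = 5522000 / 188000 = 29.37234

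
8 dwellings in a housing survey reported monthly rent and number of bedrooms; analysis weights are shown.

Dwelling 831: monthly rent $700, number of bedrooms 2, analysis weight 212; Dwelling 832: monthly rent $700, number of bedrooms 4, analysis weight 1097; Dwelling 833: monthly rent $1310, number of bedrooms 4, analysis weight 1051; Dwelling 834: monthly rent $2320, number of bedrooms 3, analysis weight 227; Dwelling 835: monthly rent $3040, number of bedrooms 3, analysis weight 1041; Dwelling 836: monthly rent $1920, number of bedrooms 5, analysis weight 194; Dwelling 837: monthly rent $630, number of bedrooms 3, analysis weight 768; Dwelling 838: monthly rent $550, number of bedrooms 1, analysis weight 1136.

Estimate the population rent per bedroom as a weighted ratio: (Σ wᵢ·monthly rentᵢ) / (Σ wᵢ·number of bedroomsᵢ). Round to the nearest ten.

Σ wᵢ·y = 700×212 + 700×1097 + 1310×1051 + 2320×227 + 3040×1041 + 1920×194 + 630×768 + 550×1136
  = 148400 + 767900 + 1376810 + 526640 + 3164640 + 372480 + 483840 + 624800 = 7465510
Σ wᵢ·x = 2×212 + 4×1097 + 4×1051 + 3×227 + 3×1041 + 5×194 + 3×768 + 1×1136
  = 424 + 4388 + 4204 + 681 + 3123 + 970 + 2304 + 1136 = 17230
Ratio = 7465510 / 17230 = 433.28555

430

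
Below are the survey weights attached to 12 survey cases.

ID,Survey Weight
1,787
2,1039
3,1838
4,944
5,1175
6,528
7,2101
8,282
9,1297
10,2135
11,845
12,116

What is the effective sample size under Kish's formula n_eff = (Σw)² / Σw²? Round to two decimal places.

Σ wᵢ = 787 + 1039 + 1838 + 944 + 1175 + 528 + 2101 + 282 + 1297 + 2135 + 845 + 116 = 13087
Σ wᵢ² = 19089319
n_eff = 13087² / 19089319 = 171269569 / 19089319 = 8.9720104

8.97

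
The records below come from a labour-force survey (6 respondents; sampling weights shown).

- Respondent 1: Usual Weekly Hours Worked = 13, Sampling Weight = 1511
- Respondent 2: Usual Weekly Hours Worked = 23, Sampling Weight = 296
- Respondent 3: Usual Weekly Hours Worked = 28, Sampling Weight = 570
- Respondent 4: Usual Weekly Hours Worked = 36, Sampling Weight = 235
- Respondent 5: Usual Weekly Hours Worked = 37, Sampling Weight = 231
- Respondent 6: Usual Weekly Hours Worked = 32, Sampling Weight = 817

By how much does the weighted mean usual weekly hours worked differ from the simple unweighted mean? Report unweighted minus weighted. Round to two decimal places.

Unweighted sum = 13 + 23 + 28 + 36 + 37 + 32 = 169
Unweighted mean = 169 / 6 = 28.166667
Weighted sum = 13×1511 + 23×296 + 28×570 + 36×235 + 37×231 + 32×817
  = 85562
Sum of weights = 1511 + 296 + 570 + 235 + 231 + 817 = 3660
Weighted mean = 85562 / 3660 = 23.377596
Difference (unweighted minus weighted) = 4.789071

4.79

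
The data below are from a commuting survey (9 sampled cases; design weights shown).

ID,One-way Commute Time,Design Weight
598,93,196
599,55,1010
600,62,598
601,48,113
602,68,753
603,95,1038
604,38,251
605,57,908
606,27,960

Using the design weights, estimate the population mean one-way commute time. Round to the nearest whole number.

61

Weighted sum = 93×196 + 55×1010 + 62×598 + 48×113 + 68×753 + 95×1038 + 38×251 + 57×908 + 27×960
  = 18228 + 55550 + 37076 + 5424 + 51204 + 98610 + 9538 + 51756 + 25920 = 353306
Sum of weights = 5827
Weighted mean = 353306 / 5827 = 60.632573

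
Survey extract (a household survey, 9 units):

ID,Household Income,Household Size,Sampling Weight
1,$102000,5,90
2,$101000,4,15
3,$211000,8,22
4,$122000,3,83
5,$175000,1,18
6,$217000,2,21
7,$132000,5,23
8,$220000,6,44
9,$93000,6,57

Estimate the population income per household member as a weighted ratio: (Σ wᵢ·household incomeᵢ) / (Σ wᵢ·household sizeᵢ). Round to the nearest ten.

29830

Σ wᵢ·y = 102000×90 + 101000×15 + 211000×22 + 122000×83 + 175000×18 + 217000×21 + 132000×23 + 220000×44 + 93000×57
  = 9180000 + 1515000 + 4642000 + 10126000 + 3150000 + 4557000 + 3036000 + 9680000 + 5301000 = 51187000
Σ wᵢ·x = 5×90 + 4×15 + 8×22 + 3×83 + 1×18 + 2×21 + 5×23 + 6×44 + 6×57
  = 450 + 60 + 176 + 249 + 18 + 42 + 115 + 264 + 342 = 1716
Ratio = 51187000 / 1716 = 29829.254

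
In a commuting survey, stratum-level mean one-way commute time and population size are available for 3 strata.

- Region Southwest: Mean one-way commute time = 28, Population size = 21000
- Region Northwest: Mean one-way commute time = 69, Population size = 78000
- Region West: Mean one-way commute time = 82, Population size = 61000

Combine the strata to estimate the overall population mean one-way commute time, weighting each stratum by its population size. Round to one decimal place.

68.6

Σ Nₕ·x̄ₕ = 28×21000 + 69×78000 + 82×61000
  = 588000 + 5382000 + 5002000 = 10972000
Σ Nₕ = 21000 + 78000 + 61000 = 160000
Overall mean = 10972000 / 160000 = 68.575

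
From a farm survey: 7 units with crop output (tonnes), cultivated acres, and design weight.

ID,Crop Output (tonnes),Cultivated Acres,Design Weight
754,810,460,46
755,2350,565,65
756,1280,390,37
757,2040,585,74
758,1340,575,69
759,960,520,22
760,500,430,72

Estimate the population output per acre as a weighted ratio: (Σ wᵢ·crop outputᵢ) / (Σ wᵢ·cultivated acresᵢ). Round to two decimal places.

Σ wᵢ·y = 810×46 + 2350×65 + 1280×37 + 2040×74 + 1340×69 + 960×22 + 500×72
  = 537910
Σ wᵢ·x = 460×46 + 565×65 + 390×37 + 585×74 + 575×69 + 520×22 + 430×72
  = 21160 + 36725 + 14430 + 43290 + 39675 + 11440 + 30960 = 197680
Ratio = 537910 / 197680 = 2.7211149

2.72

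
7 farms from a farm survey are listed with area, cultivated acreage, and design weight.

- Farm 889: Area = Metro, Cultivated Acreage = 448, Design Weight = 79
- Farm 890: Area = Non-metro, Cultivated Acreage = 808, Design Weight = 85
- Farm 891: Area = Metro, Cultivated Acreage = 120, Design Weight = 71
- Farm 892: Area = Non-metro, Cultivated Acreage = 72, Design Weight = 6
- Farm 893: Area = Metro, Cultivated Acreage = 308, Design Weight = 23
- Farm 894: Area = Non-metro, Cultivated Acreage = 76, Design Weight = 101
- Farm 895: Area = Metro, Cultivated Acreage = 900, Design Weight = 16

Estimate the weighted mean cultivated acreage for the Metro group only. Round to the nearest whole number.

Metro rows: 889, 891, 893, 895
Weighted sum = 448×79 + 120×71 + 308×23 + 900×16
  = 35392 + 8520 + 7084 + 14400 = 65396
Sum of weights = 79 + 71 + 23 + 16 = 189
Weighted mean = 65396 / 189 = 346.01058

346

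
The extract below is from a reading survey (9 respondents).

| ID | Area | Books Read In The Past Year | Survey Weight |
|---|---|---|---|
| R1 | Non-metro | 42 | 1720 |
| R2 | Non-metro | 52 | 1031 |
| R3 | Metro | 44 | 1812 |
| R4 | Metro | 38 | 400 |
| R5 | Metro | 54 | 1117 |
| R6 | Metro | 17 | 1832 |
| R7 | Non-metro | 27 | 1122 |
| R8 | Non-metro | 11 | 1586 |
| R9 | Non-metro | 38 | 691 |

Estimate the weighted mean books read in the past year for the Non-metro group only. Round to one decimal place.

32.5

Non-metro rows: R1, R2, R7, R8, R9
Weighted sum = 42×1720 + 52×1031 + 27×1122 + 11×1586 + 38×691
  = 199850
Sum of weights = 1720 + 1031 + 1122 + 1586 + 691 = 6150
Weighted mean = 199850 / 6150 = 32.495935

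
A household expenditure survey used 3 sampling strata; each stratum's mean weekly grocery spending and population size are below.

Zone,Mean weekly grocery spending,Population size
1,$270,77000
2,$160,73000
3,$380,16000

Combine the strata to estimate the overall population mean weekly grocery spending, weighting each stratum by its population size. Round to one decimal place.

232.2

Σ Nₕ·x̄ₕ = 270×77000 + 160×73000 + 380×16000
  = 20790000 + 11680000 + 6080000 = 38550000
Σ Nₕ = 166000
Overall mean = 38550000 / 166000 = 232.22892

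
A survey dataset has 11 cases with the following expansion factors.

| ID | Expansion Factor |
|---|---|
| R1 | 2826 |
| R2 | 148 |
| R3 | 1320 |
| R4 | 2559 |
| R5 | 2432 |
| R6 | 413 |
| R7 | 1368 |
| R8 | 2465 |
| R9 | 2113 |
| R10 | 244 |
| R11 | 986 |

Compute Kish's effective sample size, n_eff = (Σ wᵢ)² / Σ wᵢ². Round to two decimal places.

Σ wᵢ = 2826 + 148 + 1320 + 2559 + 2432 + 413 + 1368 + 2465 + 2113 + 244 + 986 = 16874
Σ wᵢ² = 35828404
n_eff = 16874² / 35828404 = 284731876 / 35828404 = 7.9470991

7.95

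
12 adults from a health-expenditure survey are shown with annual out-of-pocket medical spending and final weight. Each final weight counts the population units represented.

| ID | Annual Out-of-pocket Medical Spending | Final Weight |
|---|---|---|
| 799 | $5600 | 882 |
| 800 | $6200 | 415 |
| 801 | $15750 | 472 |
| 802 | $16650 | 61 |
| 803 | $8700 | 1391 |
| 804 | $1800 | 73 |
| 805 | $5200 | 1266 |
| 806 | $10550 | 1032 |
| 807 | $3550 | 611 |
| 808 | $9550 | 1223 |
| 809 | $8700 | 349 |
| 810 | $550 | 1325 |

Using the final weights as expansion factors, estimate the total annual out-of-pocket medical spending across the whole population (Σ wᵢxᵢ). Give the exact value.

63279500

Weighted total = 5600×882 + 6200×415 + 15750×472 + 16650×61 + 8700×1391 + 1800×73 + 5200×1266 + 10550×1032 + 3550×611 + 9550×1223 + 8700×349 + 550×1325
  = 4939200 + 2573000 + 7434000 + 1015650 + 12101700 + 131400 + 6583200 + 10887600 + 2169050 + 11679650 + 3036300 + 728750 = 63279500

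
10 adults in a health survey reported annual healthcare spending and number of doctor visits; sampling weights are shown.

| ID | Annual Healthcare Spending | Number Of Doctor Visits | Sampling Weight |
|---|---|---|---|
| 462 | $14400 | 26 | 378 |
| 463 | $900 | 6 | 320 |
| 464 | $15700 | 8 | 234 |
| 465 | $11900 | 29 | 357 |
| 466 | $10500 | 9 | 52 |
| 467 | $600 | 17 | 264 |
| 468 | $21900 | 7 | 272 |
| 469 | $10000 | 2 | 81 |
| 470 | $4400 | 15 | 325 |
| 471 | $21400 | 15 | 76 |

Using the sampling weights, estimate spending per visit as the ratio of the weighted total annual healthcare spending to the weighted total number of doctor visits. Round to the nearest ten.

650

Σ wᵢ·y = 14400×378 + 900×320 + 15700×234 + 11900×357 + 10500×52 + 600×264 + 21900×272 + 10000×81 + 4400×325 + 21400×76
  = 5443200 + 288000 + 3673800 + 4248300 + 546000 + 158400 + 5956800 + 810000 + 1430000 + 1626400 = 24180900
Σ wᵢ·x = 26×378 + 6×320 + 8×234 + 29×357 + 9×52 + 17×264 + 7×272 + 2×81 + 15×325 + 15×76
  = 9828 + 1920 + 1872 + 10353 + 468 + 4488 + 1904 + 162 + 4875 + 1140 = 37010
Ratio = 24180900 / 37010 = 653.36125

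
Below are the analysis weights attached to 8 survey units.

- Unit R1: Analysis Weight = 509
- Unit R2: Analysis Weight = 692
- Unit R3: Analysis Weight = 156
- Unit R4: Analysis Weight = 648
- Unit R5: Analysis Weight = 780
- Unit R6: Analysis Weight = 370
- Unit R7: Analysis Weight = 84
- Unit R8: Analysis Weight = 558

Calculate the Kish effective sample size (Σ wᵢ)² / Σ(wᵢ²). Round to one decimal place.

6.4

Σ wᵢ = 3797
Σ wᵢ² = 259081 + 478864 + 24336 + 419904 + 608400 + 136900 + 7056 + 311364 = 2245905
n_eff = 3797² / 2245905 = 14417209 / 2245905 = 6.4193316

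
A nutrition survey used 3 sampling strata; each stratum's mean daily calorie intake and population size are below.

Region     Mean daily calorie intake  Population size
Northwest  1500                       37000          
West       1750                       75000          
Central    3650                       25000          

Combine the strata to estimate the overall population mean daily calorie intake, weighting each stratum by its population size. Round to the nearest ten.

Σ Nₕ·x̄ₕ = 1500×37000 + 1750×75000 + 3650×25000
  = 55500000 + 131250000 + 91250000 = 278000000
Σ Nₕ = 37000 + 75000 + 25000 = 137000
Overall mean = 278000000 / 137000 = 2029.1971

2030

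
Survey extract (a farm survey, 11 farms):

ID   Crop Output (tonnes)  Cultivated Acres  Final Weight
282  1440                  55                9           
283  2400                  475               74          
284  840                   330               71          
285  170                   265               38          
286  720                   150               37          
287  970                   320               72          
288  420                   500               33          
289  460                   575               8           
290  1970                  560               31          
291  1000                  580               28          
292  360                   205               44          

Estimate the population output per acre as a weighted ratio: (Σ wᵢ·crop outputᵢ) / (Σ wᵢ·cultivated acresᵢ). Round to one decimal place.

2.9

Σ wᵢ·y = 1440×9 + 2400×74 + 840×71 + 170×38 + 720×37 + 970×72 + 420×33 + 460×8 + 1970×31 + 1000×28 + 360×44
  = 12960 + 177600 + 59640 + 6460 + 26640 + 69840 + 13860 + 3680 + 61070 + 28000 + 15840 = 475590
Σ wᵢ·x = 55×9 + 475×74 + 330×71 + 265×38 + 150×37 + 320×72 + 500×33 + 575×8 + 560×31 + 580×28 + 205×44
  = 495 + 35150 + 23430 + 10070 + 5550 + 23040 + 16500 + 4600 + 17360 + 16240 + 9020 = 161455
Ratio = 475590 / 161455 = 2.9456505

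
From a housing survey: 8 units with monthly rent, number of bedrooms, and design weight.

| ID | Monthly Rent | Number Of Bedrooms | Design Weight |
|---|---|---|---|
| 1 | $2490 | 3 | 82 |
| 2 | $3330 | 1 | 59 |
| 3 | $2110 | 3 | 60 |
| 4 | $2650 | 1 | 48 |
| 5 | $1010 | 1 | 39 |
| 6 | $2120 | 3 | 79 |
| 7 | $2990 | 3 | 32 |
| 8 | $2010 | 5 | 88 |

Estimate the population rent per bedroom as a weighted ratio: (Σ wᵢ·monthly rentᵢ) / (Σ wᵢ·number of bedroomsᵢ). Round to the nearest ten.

840

Σ wᵢ·y = 1133880
Σ wᵢ·x = 3×82 + 1×59 + 3×60 + 1×48 + 1×39 + 3×79 + 3×32 + 5×88
  = 246 + 59 + 180 + 48 + 39 + 237 + 96 + 440 = 1345
Ratio = 1133880 / 1345 = 843.03346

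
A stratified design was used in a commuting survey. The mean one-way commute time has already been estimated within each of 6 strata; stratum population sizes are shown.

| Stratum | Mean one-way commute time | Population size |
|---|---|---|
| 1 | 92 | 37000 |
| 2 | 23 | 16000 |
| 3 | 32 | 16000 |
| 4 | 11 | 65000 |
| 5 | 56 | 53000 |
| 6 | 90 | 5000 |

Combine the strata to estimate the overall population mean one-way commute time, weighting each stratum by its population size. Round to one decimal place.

Σ Nₕ·x̄ₕ = 92×37000 + 23×16000 + 32×16000 + 11×65000 + 56×53000 + 90×5000
  = 3404000 + 368000 + 512000 + 715000 + 2968000 + 450000 = 8417000
Σ Nₕ = 37000 + 16000 + 16000 + 65000 + 53000 + 5000 = 192000
Overall mean = 8417000 / 192000 = 43.838542

43.8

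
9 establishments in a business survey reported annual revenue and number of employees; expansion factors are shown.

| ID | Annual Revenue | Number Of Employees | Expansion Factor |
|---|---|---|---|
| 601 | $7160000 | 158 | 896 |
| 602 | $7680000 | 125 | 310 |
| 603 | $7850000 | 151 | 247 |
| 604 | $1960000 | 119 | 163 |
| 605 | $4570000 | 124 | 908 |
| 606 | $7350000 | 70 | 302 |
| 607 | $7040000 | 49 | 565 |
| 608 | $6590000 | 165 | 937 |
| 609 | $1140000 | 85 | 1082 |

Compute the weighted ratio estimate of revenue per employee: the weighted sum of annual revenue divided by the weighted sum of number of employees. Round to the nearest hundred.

Σ wᵢ·y = 28809760000
Σ wᵢ·x = 158×896 + 125×310 + 151×247 + 119×163 + 124×908 + 70×302 + 49×565 + 165×937 + 85×1082
  = 645004
Ratio = 28809760000 / 645004 = 44666.018

44700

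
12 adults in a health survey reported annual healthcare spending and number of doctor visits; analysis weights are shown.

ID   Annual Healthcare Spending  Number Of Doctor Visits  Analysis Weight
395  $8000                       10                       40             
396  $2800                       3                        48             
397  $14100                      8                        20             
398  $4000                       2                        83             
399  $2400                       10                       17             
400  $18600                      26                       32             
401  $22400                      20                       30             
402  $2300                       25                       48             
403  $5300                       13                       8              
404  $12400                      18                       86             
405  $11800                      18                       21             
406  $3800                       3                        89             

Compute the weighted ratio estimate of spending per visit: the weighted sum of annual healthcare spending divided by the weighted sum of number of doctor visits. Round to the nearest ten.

Σ wᵢ·y = 8000×40 + 2800×48 + 14100×20 + 4000×83 + 2400×17 + 18600×32 + 22400×30 + 2300×48 + 5300×8 + 12400×86 + 11800×21 + 3800×89
  = 4181600
Σ wᵢ·x = 10×40 + 3×48 + 8×20 + 2×83 + 10×17 + 26×32 + 20×30 + 25×48 + 13×8 + 18×86 + 18×21 + 3×89
  = 5969
Ratio = 4181600 / 5969 = 700.55286

700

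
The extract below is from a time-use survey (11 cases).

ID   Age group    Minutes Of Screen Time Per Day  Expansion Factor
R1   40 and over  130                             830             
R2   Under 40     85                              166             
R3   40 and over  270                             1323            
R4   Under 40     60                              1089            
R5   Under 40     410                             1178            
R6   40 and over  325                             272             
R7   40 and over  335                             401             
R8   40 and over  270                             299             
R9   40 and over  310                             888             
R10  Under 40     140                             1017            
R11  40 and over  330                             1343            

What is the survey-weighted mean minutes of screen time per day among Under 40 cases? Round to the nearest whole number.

204

Under 40 rows: R2, R4, R5, R10
Weighted sum = 85×166 + 60×1089 + 410×1178 + 140×1017
  = 14110 + 65340 + 482980 + 142380 = 704810
Sum of weights = 166 + 1089 + 1178 + 1017 = 3450
Weighted mean = 704810 / 3450 = 204.29275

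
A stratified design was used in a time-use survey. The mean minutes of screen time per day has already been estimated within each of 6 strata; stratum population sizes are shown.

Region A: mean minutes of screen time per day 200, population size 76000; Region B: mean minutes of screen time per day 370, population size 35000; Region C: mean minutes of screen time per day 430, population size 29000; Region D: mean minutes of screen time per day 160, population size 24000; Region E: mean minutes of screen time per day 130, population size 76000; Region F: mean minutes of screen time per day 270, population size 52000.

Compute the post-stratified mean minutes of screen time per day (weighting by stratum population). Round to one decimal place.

234.2

Σ Nₕ·x̄ₕ = 200×76000 + 370×35000 + 430×29000 + 160×24000 + 130×76000 + 270×52000
  = 15200000 + 12950000 + 12470000 + 3840000 + 9880000 + 14040000 = 68380000
Σ Nₕ = 76000 + 35000 + 29000 + 24000 + 76000 + 52000 = 292000
Overall mean = 68380000 / 292000 = 234.17808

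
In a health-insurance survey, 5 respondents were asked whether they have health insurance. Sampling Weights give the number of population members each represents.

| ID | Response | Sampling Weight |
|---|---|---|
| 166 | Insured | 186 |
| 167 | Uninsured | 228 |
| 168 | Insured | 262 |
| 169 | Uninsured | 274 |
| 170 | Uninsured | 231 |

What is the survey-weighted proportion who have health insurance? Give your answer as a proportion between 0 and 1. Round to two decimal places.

0.38

Sum of weights for 'Insured' = 186 + 262 = 448
Total weight = 186 + 228 + 262 + 274 + 231 = 1181
Weighted proportion = 448 / 1181 = 0.37933954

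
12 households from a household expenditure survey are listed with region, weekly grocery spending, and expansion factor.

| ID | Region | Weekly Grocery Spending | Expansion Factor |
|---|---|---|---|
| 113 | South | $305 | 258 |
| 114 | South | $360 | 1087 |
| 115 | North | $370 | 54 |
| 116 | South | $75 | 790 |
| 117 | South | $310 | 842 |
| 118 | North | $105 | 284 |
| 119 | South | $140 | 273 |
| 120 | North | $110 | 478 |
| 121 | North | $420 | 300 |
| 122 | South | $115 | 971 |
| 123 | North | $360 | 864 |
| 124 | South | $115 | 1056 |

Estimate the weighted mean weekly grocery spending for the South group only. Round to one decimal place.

South rows: 113, 114, 116, 117, 119, 122, 124
Weighted sum = 305×258 + 360×1087 + 75×790 + 310×842 + 140×273 + 115×971 + 115×1056
  = 78690 + 391320 + 59250 + 261020 + 38220 + 111665 + 121440 = 1061605
Sum of weights = 5277
Weighted mean = 1061605 / 5277 = 201.17586

201.2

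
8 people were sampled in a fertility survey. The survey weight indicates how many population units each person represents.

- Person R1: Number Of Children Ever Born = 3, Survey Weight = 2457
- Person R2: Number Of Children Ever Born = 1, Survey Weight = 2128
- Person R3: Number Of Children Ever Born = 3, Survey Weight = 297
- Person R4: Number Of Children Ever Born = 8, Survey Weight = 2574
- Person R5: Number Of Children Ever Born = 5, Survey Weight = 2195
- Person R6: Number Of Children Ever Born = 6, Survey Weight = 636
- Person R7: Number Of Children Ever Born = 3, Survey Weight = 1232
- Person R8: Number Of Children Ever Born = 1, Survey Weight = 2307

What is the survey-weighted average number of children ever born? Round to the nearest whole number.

Weighted sum = 51776
Sum of weights = 2457 + 2128 + 297 + 2574 + 2195 + 636 + 1232 + 2307 = 13826
Weighted mean = 51776 / 13826 = 3.7448286

4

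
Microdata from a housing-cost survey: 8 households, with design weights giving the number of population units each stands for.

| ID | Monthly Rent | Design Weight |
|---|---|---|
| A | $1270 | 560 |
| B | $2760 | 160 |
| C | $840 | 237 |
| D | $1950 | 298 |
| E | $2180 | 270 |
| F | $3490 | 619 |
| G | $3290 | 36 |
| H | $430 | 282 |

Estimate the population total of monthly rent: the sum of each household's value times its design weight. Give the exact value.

4921590

Weighted total = 1270×560 + 2760×160 + 840×237 + 1950×298 + 2180×270 + 3490×619 + 3290×36 + 430×282
  = 4921590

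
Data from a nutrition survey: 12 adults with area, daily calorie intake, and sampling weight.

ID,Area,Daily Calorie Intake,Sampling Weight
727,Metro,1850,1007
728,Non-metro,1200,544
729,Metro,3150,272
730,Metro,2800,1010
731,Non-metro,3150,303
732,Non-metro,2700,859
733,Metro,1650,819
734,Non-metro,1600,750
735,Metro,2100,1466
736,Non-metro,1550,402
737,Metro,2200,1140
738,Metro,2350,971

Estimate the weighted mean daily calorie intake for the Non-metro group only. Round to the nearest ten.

2010

Non-metro rows: 728, 731, 732, 734, 736
Weighted sum = 1200×544 + 3150×303 + 2700×859 + 1600×750 + 1550×402
  = 652800 + 954450 + 2319300 + 1200000 + 623100 = 5749650
Sum of weights = 2858
Weighted mean = 5749650 / 2858 = 2011.774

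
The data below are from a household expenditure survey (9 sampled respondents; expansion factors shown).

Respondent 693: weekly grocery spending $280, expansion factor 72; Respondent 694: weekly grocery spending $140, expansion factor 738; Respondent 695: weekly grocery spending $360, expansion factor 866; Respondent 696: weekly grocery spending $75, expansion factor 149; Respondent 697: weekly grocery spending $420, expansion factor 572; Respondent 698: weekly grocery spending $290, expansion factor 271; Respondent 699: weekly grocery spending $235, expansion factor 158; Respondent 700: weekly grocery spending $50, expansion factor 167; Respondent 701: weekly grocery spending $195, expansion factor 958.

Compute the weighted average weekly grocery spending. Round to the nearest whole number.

Weighted sum = 997535
Sum of weights = 72 + 738 + 866 + 149 + 572 + 271 + 158 + 167 + 958 = 3951
Weighted mean = 997535 / 3951 = 252.47659

252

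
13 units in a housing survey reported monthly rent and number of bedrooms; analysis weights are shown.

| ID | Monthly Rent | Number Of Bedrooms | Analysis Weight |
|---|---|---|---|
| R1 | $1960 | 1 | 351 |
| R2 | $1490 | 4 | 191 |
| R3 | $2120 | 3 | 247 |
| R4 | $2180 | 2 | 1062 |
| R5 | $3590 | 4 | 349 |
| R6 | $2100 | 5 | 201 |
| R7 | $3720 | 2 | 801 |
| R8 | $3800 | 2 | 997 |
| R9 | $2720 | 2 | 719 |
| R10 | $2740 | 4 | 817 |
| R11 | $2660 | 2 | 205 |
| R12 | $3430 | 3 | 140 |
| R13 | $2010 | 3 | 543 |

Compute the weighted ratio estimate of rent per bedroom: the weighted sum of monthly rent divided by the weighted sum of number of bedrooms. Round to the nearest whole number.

Σ wᵢ·y = 18565870
Σ wᵢ·x = 17142
Ratio = 18565870 / 17142 = 1083.0632

1083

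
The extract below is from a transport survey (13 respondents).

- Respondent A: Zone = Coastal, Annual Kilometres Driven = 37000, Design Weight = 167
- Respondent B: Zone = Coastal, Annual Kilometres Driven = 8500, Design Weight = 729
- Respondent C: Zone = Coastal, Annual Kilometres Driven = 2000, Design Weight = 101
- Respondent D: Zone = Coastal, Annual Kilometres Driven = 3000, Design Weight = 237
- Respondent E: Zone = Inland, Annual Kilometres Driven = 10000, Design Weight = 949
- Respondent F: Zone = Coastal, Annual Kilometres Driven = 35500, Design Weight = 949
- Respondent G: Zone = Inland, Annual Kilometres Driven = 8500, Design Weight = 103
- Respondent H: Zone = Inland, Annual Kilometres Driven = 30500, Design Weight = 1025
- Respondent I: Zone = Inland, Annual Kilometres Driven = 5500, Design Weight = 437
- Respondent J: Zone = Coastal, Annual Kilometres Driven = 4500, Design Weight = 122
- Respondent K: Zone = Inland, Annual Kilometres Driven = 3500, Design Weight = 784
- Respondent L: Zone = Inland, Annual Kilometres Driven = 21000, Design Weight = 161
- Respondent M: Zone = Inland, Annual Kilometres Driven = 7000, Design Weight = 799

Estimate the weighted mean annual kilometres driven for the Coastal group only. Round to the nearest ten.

20620

Coastal rows: A, B, C, D, F, J
Weighted sum = 37000×167 + 8500×729 + 2000×101 + 3000×237 + 35500×949 + 4500×122
  = 6179000 + 6196500 + 202000 + 711000 + 33689500 + 549000 = 47527000
Sum of weights = 167 + 729 + 101 + 237 + 949 + 122 = 2305
Weighted mean = 47527000 / 2305 = 20619.089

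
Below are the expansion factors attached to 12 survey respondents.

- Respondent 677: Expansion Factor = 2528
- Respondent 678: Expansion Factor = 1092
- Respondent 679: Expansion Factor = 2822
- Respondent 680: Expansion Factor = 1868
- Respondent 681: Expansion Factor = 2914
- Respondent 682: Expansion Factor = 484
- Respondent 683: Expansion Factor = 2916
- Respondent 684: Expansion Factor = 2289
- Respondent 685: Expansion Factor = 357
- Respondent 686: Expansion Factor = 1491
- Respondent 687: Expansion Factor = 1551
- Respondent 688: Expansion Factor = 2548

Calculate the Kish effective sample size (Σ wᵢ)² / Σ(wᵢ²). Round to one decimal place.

Σ wᵢ = 2528 + 1092 + 2822 + 1868 + 2914 + 484 + 2916 + 2289 + 357 + 1491 + 1551 + 2548 = 22860
Σ wᵢ² = 52753020
n_eff = 22860² / 52753020 = 522579600 / 52753020 = 9.9061551

9.9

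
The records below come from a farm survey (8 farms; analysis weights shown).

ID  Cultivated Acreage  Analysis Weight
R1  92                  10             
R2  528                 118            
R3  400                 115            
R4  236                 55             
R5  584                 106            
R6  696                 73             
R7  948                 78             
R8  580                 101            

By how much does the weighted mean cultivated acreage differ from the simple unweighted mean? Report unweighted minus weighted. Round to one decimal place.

-52.1

Unweighted sum = 92 + 528 + 400 + 236 + 584 + 696 + 948 + 580 = 4064
Unweighted mean = 4064 / 8 = 508
Weighted sum = 92×10 + 528×118 + 400×115 + 236×55 + 584×106 + 696×73 + 948×78 + 580×101
  = 920 + 62304 + 46000 + 12980 + 61904 + 50808 + 73944 + 58580 = 367440
Sum of weights = 10 + 118 + 115 + 55 + 106 + 73 + 78 + 101 = 656
Weighted mean = 367440 / 656 = 560.12195
Difference (unweighted minus weighted) = -52.121951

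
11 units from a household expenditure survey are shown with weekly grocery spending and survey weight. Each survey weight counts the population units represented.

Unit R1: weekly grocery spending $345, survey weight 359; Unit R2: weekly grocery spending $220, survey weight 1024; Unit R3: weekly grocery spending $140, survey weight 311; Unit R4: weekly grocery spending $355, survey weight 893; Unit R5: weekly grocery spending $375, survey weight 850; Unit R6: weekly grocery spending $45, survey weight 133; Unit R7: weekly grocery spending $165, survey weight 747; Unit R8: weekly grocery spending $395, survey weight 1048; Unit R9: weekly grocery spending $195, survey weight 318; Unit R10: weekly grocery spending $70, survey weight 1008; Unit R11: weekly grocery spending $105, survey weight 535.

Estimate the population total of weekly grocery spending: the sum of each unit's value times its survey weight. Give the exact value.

1760385

Weighted total = 345×359 + 220×1024 + 140×311 + 355×893 + 375×850 + 45×133 + 165×747 + 395×1048 + 195×318 + 70×1008 + 105×535
  = 123855 + 225280 + 43540 + 317015 + 318750 + 5985 + 123255 + 413960 + 62010 + 70560 + 56175 = 1760385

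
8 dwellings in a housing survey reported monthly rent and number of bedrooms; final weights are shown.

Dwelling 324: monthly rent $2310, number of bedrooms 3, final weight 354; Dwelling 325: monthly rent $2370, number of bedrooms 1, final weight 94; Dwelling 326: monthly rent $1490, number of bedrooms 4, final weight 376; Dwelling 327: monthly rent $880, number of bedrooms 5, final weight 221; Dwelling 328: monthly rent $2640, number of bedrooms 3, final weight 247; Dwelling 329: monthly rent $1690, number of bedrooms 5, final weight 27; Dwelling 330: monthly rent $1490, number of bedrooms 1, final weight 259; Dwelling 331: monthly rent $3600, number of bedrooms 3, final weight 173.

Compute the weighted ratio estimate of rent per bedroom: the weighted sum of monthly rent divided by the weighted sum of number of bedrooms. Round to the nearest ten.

Σ wᵢ·y = 2310×354 + 2370×94 + 1490×376 + 880×221 + 2640×247 + 1690×27 + 1490×259 + 3600×173
  = 817740 + 222780 + 560240 + 194480 + 652080 + 45630 + 385910 + 622800 = 3501660
Σ wᵢ·x = 3×354 + 1×94 + 4×376 + 5×221 + 3×247 + 5×27 + 1×259 + 3×173
  = 1062 + 94 + 1504 + 1105 + 741 + 135 + 259 + 519 = 5419
Ratio = 3501660 / 5419 = 646.18195

650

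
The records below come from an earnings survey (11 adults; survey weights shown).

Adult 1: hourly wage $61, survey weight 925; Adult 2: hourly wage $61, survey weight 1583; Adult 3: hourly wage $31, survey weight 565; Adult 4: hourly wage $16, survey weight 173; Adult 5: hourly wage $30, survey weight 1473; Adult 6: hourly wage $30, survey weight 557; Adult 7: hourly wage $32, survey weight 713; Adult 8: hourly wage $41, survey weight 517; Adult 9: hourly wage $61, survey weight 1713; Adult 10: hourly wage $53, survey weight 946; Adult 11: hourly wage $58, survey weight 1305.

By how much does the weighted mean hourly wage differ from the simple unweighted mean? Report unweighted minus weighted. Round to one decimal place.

Unweighted sum = 474
Unweighted mean = 474 / 11 = 43.090909
Weighted sum = 61×925 + 61×1583 + 31×565 + 16×173 + 30×1473 + 30×557 + 32×713 + 41×517 + 61×1713 + 53×946 + 58×1305
  = 56425 + 96563 + 17515 + 2768 + 44190 + 16710 + 22816 + 21197 + 104493 + 50138 + 75690 = 508505
Sum of weights = 925 + 1583 + 565 + 173 + 1473 + 557 + 713 + 517 + 1713 + 946 + 1305 = 10470
Weighted mean = 508505 / 10470 = 48.567813
Difference (unweighted minus weighted) = -5.4769037

-5.5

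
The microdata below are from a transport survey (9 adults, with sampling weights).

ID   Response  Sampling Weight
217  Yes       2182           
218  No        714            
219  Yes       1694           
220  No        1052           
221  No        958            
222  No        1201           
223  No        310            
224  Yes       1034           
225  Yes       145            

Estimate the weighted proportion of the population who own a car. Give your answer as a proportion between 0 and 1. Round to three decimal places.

0.544

Sum of weights for 'Yes' = 2182 + 1694 + 1034 + 145 = 5055
Total weight = 9290
Weighted proportion = 5055 / 9290 = 0.54413348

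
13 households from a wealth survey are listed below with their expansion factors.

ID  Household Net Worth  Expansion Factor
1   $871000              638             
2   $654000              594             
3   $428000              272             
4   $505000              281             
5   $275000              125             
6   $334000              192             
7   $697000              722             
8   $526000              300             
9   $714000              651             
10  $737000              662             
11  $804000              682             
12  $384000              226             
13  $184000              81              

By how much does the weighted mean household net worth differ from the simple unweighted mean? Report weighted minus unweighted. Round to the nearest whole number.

109823

Unweighted sum = 7113000
Unweighted mean = 7113000 / 13 = 547153.85
Weighted sum = 3564756000
Sum of weights = 5426
Weighted mean = 3564756000 / 5426 = 656976.78
Difference (weighted minus unweighted) = 109822.93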